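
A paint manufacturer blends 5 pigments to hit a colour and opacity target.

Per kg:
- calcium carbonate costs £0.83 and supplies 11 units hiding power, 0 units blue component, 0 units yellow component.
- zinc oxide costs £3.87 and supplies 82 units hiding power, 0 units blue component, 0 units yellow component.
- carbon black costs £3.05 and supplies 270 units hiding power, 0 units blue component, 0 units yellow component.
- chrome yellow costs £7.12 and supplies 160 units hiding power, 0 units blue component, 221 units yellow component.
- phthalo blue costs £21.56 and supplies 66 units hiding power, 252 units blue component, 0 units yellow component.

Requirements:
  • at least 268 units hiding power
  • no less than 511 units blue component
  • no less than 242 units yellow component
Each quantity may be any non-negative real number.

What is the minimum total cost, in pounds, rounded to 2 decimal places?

£51.52

Let x1 = kg of calcium carbonate, x2 = kg of zinc oxide, x3 = kg of carbon black, x4 = kg of chrome yellow, x5 = kg of phthalo blue.
min 0.83x1 + 3.87x2 + 3.05x3 + 7.12x4 + 21.56x5 s.t.:
  11x1 + 82x2 + 270x3 + 160x4 + 66x5 ≥ 268   (hiding power)
  252x5 ≥ 511   (blue component)
  221x4 ≥ 242   (yellow component)
  x1, x2, x3, x4, x5 ≥ 0.
At the optimum only chrome yellow, phthalo blue are positive (calcium carbonate, zinc oxide, carbon black = 0). The blue component and yellow component requirements are met with equality.
So chrome yellow = 1.095 kg, phthalo blue = 2.028 kg.
Objective = 7.12·1.095 + 21.56·2.028 = 51.5201.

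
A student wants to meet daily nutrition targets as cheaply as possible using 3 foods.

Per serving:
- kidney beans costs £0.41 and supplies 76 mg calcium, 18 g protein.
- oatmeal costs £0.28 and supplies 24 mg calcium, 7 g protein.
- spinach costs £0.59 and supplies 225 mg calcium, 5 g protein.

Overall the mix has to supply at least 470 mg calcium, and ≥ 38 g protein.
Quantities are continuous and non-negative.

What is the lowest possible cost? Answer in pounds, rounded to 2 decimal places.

£1.59

Let x1 = servings of kidney beans, x2 = servings of oatmeal, x3 = servings of spinach.
min 0.41x1 + 0.28x2 + 0.59x3 s.t.:
  76x1 + 24x2 + 225x3 ≥ 470   (calcium)
  18x1 + 7x2 + 5x3 ≥ 38   (protein)
  x1, x2, x3 ≥ 0.
The optimal basis is {kidney beans, spinach}; oatmeal drops out. Binding constraints: calcium and protein.
Optimal quantities: kidney beans = 1.689 servings, spinach = 1.518 servings.
Objective = 0.41·1.689 + 0.59·1.518 = 1.5881.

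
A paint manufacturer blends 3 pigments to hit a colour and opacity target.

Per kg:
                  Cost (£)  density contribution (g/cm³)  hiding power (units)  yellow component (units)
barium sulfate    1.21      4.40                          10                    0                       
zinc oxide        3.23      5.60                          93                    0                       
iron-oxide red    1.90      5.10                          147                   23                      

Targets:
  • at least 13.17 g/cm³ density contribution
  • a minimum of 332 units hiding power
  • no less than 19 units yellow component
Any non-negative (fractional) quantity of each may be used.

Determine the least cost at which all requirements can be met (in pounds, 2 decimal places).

£4.73

Let x1 = kg of barium sulfate, x2 = kg of zinc oxide, x3 = kg of iron-oxide red.
min 1.21x1 + 3.23x2 + 1.9x3 s.t.:
  4.4x1 + 5.6x2 + 5.1x3 ≥ 13.17   (density contribution)
  10x1 + 93x2 + 147x3 ≥ 332   (hiding power)
  23x3 ≥ 19   (yellow component)
  x1, x2, x3 ≥ 0.
The minimum-cost mix takes nothing from zinc oxide — only barium sulfate, iron-oxide red. The density contribution and hiding power requirements are met with equality.
Optimal quantities: barium sulfate = 0.4075 kg, iron-oxide red = 2.231 kg.
Hence cost = 1.21·0.4075 + 1.9·2.231 = £4.7320.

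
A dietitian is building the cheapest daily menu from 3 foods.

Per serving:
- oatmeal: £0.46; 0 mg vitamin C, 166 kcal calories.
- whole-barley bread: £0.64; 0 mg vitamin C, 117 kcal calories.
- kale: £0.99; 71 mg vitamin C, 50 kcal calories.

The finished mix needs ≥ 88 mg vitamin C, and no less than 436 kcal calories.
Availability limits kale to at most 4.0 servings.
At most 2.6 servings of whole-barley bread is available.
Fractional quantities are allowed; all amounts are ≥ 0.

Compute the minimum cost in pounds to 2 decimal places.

Let x1 = servings of oatmeal, x2 = servings of whole-barley bread, x3 = servings of kale.
min 0.46x1 + 0.64x2 + 0.99x3 subject to:
  71x3 ≥ 88   (vitamin C)
  166x1 + 117x2 + 50x3 ≥ 436   (calories)
  x3 ≤ 4
  x2 ≤ 2.6
  x1, x2, x3 ≥ 0.
The cheapest feasible vertex uses only oatmeal, kale; whole-barley bread is not used. The vitamin C and calories requirements are met with equality.
So oatmeal = 2.253 servings, kale = 1.239 servings.
Objective = 0.46·2.253 + 0.99·1.239 = 2.2630.

£2.26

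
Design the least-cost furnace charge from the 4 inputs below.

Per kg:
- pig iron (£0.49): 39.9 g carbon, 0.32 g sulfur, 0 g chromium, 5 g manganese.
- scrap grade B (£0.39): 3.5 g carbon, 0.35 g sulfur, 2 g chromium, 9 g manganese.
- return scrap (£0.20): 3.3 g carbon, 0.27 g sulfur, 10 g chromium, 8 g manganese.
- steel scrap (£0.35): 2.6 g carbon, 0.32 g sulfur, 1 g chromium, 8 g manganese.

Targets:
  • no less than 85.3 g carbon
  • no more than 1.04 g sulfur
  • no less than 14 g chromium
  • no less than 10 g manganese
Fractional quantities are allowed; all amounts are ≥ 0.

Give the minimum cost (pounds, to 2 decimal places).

£1.27

Treat it as an LP. Let x1 = kg of pig iron, x2 = kg of scrap grade B, x3 = kg of return scrap, x4 = kg of steel scrap.
min 0.49x1 + 0.39x2 + 0.2x3 + 0.35x4 s.t.:
  39.9x1 + 3.5x2 + 3.3x3 + 2.6x4 ≥ 85.3   (carbon)
  0.32x1 + 0.35x2 + 0.27x3 + 0.32x4 ≤ 1.04   (sulfur)
  2x2 + 10x3 + 1x4 ≥ 14   (chromium)
  5x1 + 9x2 + 8x3 + 8x4 ≥ 10   (manganese)
  x1, x2, x3, x4 ≥ 0.
At the optimum only pig iron, return scrap are positive (scrap grade B, steel scrap = 0). Binding constraints: carbon and chromium.
That vertex is x1 = 2.022, x3 = 1.4.
Total cost: 0.49·2.022 + 0.2·1.4 = 1.2708.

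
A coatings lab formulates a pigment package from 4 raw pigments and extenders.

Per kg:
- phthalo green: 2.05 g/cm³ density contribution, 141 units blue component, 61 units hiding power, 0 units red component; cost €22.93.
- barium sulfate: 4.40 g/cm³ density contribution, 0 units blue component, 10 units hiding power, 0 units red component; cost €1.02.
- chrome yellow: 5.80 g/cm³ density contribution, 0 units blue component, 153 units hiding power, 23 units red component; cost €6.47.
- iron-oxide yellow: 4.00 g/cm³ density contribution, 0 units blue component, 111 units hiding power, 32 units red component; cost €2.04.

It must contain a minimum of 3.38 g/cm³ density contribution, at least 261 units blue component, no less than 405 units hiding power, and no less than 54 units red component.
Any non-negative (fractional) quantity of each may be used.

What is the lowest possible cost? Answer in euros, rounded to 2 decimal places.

€47.81

Treat it as an LP. Let x1 = kg of phthalo green, x2 = kg of barium sulfate, x3 = kg of chrome yellow, x4 = kg of iron-oxide yellow.
Minimise 22.93x1 + 1.02x2 + 6.47x3 + 2.04x4 subject to:
  2.05x1 + 4.4x2 + 5.8x3 + 4x4 ≥ 3.38   (density contribution)
  141x1 ≥ 261   (blue component)
  61x1 + 10x2 + 153x3 + 111x4 ≥ 405   (hiding power)
  23x3 + 32x4 ≥ 54   (red component)
  x1, x2, x3, x4 ≥ 0.
At the optimum only phthalo green, iron-oxide yellow are positive (barium sulfate, chrome yellow = 0). The blue component and hiding power requirements are met with equality.
That vertex is x1 = 1.851, x4 = 2.631.
Objective = 22.93·1.851 + 2.04·2.631 = 47.8107.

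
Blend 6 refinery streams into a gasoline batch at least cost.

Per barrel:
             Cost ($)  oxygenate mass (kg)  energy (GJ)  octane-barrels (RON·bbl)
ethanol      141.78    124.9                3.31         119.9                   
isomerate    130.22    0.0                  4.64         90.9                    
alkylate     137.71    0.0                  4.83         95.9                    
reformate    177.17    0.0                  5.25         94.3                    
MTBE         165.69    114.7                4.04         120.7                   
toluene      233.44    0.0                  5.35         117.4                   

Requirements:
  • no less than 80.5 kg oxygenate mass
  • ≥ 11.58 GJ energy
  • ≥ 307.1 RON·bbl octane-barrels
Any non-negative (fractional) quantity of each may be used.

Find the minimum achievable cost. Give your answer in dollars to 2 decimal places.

$396.24

This is a linear program. Let x1 = barrels of ethanol, x2 = barrels of isomerate, x3 = barrels of alkylate, x4 = barrels of reformate, x5 = barrels of MTBE, x6 = barrels of toluene.
min 141.78x1 + 130.22x2 + 137.71x3 + 177.17x4 + 165.69x5 + 233.44x6 subject to:
  124.9x1 + 114.7x5 ≥ 80.5   (oxygenate mass)
  3.31x1 + 4.64x2 + 4.83x3 + 5.25x4 + 4.04x5 + 5.35x6 ≥ 11.58   (energy)
  119.9x1 + 90.9x2 + 95.9x3 + 94.3x4 + 120.7x5 + 117.4x6 ≥ 307.1   (octane-barrels)
  x1, x2, x3, x4, x5, x6 ≥ 0.
At the optimum only ethanol, isomerate are positive (alkylate, reformate, MTBE, toluene = 0). There the energy and octane-barrels constraints are tight.
Solving gives x1 = 1.4575, x2 = 1.456.
Hence cost = 141.78·1.4575 + 130.22·1.456 = $396.2447.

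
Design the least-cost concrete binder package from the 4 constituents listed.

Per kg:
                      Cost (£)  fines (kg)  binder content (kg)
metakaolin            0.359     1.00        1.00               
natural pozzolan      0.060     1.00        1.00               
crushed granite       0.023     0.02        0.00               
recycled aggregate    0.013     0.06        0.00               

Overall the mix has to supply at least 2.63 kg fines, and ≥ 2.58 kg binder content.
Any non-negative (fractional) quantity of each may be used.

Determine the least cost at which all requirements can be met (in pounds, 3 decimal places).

£0.158

Let x1 = kg of metakaolin, x2 = kg of natural pozzolan, x3 = kg of crushed granite, x4 = kg of recycled aggregate.
min 0.359x1 + 0.06x2 + 0.023x3 + 0.013x4 s.t.:
  1x1 + 1x2 + 0.02x3 + 0.06x4 ≥ 2.63   (fines)
  1x1 + 1x2 ≥ 2.58   (binder content)
  x1, x2, x3, x4 ≥ 0.
The optimal basis is {natural pozzolan}; metakaolin, crushed granite, recycled aggregate drop out. There the fines constraint is tight.
Optimal quantities: natural pozzolan = 2.63 kg.
Total cost: 0.06·2.63 = 0.15780.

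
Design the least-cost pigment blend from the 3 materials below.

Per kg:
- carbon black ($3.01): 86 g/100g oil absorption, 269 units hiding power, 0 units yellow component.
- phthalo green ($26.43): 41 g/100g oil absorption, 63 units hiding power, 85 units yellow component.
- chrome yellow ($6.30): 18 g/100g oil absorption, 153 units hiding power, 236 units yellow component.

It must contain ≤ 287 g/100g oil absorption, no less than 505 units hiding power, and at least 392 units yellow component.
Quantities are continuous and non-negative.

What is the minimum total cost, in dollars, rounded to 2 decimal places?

$13.27

Let x1 = kg of carbon black, x2 = kg of phthalo green, x3 = kg of chrome yellow.
Minimize 3.01x1 + 26.43x2 + 6.3x3 with:
  86x1 + 41x2 + 18x3 ≤ 287   (oil absorption)
  269x1 + 63x2 + 153x3 ≥ 505   (hiding power)
  85x2 + 236x3 ≥ 392   (yellow component)
  x1, x2, x3 ≥ 0.
At the optimum only carbon black, chrome yellow are positive (phthalo green = 0). Binding constraints: hiding power and yellow component.
So carbon black = 0.9326 kg, chrome yellow = 1.661 kg.
Hence cost = 3.01·0.9326 + 6.3·1.661 = $13.2714.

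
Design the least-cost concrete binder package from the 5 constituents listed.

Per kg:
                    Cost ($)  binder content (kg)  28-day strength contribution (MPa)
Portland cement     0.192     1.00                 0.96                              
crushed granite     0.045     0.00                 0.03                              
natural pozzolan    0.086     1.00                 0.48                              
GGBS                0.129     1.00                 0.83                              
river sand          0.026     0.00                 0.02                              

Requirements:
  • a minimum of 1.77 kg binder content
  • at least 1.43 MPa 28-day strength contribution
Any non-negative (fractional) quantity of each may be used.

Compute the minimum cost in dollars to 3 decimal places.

Let x1 = kg of Portland cement, x2 = kg of crushed granite, x3 = kg of natural pozzolan, x4 = kg of GGBS, x5 = kg of river sand.
Minimise 0.192x1 + 0.045x2 + 0.086x3 + 0.129x4 + 0.026x5 subject to:
  1x1 + 1x3 + 1x4 ≥ 1.77   (binder content)
  0.96x1 + 0.03x2 + 0.48x3 + 0.83x4 + 0.02x5 ≥ 1.43   (28-day strength contribution)
  x1, x2, x3, x4, x5 ≥ 0.
The cheapest feasible vertex uses only natural pozzolan, GGBS; Portland cement, crushed granite, river sand are not used. Binding constraints: binder content and 28-day strength contribution.
Optimal quantities: natural pozzolan = 0.11171 kg, GGBS = 1.6583 kg.
Total cost: 0.086·0.11171 + 0.129·1.6583 = 0.22353.

$0.224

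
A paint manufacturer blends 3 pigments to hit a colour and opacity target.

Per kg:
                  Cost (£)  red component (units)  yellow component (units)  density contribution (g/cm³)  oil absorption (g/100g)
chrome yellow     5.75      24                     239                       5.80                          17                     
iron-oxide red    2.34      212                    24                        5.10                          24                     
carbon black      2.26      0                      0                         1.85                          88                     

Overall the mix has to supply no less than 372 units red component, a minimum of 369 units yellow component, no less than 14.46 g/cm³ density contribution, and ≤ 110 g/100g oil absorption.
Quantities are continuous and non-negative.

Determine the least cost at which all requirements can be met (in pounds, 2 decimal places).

£11.69

Treat it as an LP. Let x1 = kg of chrome yellow, x2 = kg of iron-oxide red, x3 = kg of carbon black.
min 5.75x1 + 2.34x2 + 2.26x3 subject to:
  24x1 + 212x2 ≥ 372   (red component)
  239x1 + 24x2 ≥ 369   (yellow component)
  5.8x1 + 5.1x2 + 1.85x3 ≥ 14.46   (density contribution)
  17x1 + 24x2 + 88x3 ≤ 110   (oil absorption)
  x1, x2, x3 ≥ 0.
The optimal basis is {chrome yellow, iron-oxide red}; carbon black drops out. There the red component and yellow component constraints are tight.
So chrome yellow = 1.383 kg, iron-oxide red = 1.598 kg.
Cost = 5.75·1.383 + 2.34·1.598 = 11.6916.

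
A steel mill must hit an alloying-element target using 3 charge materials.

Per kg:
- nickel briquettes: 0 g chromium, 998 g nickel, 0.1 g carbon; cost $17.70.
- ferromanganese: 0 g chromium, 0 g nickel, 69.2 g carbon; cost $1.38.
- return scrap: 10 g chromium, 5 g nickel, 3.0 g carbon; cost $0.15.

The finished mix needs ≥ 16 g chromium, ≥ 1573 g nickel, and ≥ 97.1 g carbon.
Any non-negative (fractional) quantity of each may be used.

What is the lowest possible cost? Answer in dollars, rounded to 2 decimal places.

$29.83

Treat it as an LP. Let x1 = kg of nickel briquettes, x2 = kg of ferromanganese, x3 = kg of return scrap.
Minimize 17.7x1 + 1.38x2 + 0.15x3 s.t.:
  10x3 ≥ 16   (chromium)
  998x1 + 5x3 ≥ 1573   (nickel)
  0.1x1 + 69.2x2 + 3x3 ≥ 97.1   (carbon)
  x1, x2, x3 ≥ 0.
The optimal mix uses every input. The chromium, nickel, carbon requirements are met with equality.
So nickel briquettes = 1.568 kg, ferromanganese = 1.332 kg, return scrap = 1.6 kg.
Objective = 17.7·1.568 + 1.38·1.332 + 0.15·1.6 = 29.8318.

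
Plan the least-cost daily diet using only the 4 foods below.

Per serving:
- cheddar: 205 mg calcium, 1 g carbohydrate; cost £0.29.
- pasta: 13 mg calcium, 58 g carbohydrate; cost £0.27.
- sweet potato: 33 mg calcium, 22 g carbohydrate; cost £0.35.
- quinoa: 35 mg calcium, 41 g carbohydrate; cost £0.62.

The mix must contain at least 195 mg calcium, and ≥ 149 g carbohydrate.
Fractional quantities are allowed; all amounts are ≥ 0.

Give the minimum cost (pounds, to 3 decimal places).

£0.919

Let x1 = servings of cheddar, x2 = servings of pasta, x3 = servings of sweet potato, x4 = servings of quinoa.
Minimise 0.29x1 + 0.27x2 + 0.35x3 + 0.62x4 with:
  205x1 + 13x2 + 33x3 + 35x4 ≥ 195   (calcium)
  1x1 + 58x2 + 22x3 + 41x4 ≥ 149   (carbohydrate)
  x1, x2, x3, x4 ≥ 0.
The cheapest feasible vertex uses only cheddar, pasta; sweet potato, quinoa are not used. There the calcium and carbohydrate constraints are tight.
Solving gives x1 = 0.7892, x2 = 2.555.
Cost = 0.29·0.7892 + 0.27·2.555 = 0.91872.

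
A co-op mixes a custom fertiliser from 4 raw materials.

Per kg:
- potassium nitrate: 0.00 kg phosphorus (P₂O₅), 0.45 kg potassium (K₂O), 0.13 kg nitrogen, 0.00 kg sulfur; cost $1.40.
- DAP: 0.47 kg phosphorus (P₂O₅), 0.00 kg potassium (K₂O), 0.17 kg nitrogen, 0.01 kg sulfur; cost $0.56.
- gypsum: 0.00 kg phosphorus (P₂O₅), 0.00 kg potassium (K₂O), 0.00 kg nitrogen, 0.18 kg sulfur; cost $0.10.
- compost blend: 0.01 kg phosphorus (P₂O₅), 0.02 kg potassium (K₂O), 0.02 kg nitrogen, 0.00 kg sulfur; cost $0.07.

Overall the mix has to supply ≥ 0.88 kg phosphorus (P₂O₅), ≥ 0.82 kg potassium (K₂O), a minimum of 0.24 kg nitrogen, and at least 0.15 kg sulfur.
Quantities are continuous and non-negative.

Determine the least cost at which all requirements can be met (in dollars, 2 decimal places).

$3.51

Set it up as a linear program. Let x1 = kg of potassium nitrate, x2 = kg of DAP, x3 = kg of gypsum, x4 = kg of compost blend.
min 1.4x1 + 0.56x2 + 0.1x3 + 0.07x4 subject to:
  0.47x2 + 0.01x4 ≥ 0.88   (phosphorus (P₂O₅))
  0.45x1 + 0.02x4 ≥ 0.82   (potassium (K₂O))
  0.13x1 + 0.17x2 + 0.02x4 ≥ 0.24   (nitrogen)
  0.01x2 + 0.18x3 ≥ 0.15   (sulfur)
  x1, x2, x3, x4 ≥ 0.
The optimal basis is {DAP, gypsum, compost blend}; potassium nitrate drops out. The phosphorus (P₂O₅), potassium (K₂O), sulfur requirements are met with equality.
Solving gives x2 = 1, x3 = 0.7778, x4 = 41.
Objective = 0.56·1 + 0.1·0.7778 + 0.07·41 = 3.5078.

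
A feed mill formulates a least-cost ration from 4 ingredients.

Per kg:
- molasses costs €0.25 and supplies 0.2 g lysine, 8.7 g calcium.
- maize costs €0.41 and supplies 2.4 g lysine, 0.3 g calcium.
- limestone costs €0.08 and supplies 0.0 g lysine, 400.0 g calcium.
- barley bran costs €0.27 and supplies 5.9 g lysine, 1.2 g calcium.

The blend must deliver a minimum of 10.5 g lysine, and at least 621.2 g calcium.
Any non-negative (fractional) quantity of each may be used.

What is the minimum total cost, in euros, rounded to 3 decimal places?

Let x1 = kg of molasses, x2 = kg of maize, x3 = kg of limestone, x4 = kg of barley bran.
min 0.25x1 + 0.41x2 + 0.08x3 + 0.27x4 with:
  0.2x1 + 2.4x2 + 5.9x4 ≥ 10.5   (lysine)
  8.7x1 + 0.3x2 + 400x3 + 1.2x4 ≥ 621.2   (calcium)
  x1, x2, x3, x4 ≥ 0.
The cheapest feasible vertex uses only limestone, barley bran; molasses, maize are not used. Binding constraints: lysine and calcium.
That vertex is x3 = 1.548, x4 = 1.78.
Hence cost = 0.08·1.548 + 0.27·1.78 = €0.60444.

€0.604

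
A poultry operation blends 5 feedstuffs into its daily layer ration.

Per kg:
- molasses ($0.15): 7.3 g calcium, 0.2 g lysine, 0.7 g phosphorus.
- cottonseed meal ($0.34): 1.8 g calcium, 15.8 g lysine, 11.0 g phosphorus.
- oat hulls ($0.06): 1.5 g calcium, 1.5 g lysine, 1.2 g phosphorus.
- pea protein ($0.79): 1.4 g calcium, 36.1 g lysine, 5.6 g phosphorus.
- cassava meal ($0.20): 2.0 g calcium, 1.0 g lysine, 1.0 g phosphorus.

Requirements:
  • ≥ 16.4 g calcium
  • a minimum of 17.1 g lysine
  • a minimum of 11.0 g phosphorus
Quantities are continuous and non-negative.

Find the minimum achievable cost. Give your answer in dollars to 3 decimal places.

$0.657

Let x1 = kg of molasses, x2 = kg of cottonseed meal, x3 = kg of oat hulls, x4 = kg of pea protein, x5 = kg of cassava meal.
min 0.15x1 + 0.34x2 + 0.06x3 + 0.79x4 + 0.2x5 with:
  7.3x1 + 1.8x2 + 1.5x3 + 1.4x4 + 2x5 ≥ 16.4   (calcium)
  0.2x1 + 15.8x2 + 1.5x3 + 36.1x4 + 1x5 ≥ 17.1   (lysine)
  0.7x1 + 11x2 + 1.2x3 + 5.6x4 + 1x5 ≥ 11   (phosphorus)
  x1, x2, x3, x4, x5 ≥ 0.
At the optimum only molasses, cottonseed meal are positive (oat hulls, pea protein, cassava meal = 0). There the calcium and lysine constraints are tight.
Optimal quantities: molasses = 1.986 kg, cottonseed meal = 1.057 kg.
Hence cost = 0.15·1.986 + 0.34·1.057 = $0.65728.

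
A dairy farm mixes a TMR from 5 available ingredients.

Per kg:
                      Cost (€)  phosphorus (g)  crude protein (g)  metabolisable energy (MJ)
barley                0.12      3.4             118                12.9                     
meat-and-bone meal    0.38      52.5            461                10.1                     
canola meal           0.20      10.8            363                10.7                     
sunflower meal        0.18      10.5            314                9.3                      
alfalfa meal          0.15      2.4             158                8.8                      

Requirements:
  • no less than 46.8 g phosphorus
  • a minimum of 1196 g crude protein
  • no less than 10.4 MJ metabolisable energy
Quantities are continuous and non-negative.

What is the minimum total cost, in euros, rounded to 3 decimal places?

Set it up as a linear program. Let x1 = kg of barley, x2 = kg of meat-and-bone meal, x3 = kg of canola meal, x4 = kg of sunflower meal, x5 = kg of alfalfa meal.
min 0.12x1 + 0.38x2 + 0.2x3 + 0.18x4 + 0.15x5 s.t.:
  3.4x1 + 52.5x2 + 10.8x3 + 10.5x4 + 2.4x5 ≥ 46.8   (phosphorus)
  118x1 + 461x2 + 363x3 + 314x4 + 158x5 ≥ 1196   (crude protein)
  12.9x1 + 10.1x2 + 10.7x3 + 9.3x4 + 8.8x5 ≥ 10.4   (metabolisable energy)
  x1, x2, x3, x4, x5 ≥ 0.
The cheapest feasible vertex uses only meat-and-bone meal, canola meal; barley, sunflower meal, alfalfa meal are not used. There the phosphorus and crude protein constraints are tight.
Solving gives x2 = 0.2892, x3 = 2.927.
Total cost: 0.38·0.2892 + 0.2·2.927 = 0.69530.

€0.695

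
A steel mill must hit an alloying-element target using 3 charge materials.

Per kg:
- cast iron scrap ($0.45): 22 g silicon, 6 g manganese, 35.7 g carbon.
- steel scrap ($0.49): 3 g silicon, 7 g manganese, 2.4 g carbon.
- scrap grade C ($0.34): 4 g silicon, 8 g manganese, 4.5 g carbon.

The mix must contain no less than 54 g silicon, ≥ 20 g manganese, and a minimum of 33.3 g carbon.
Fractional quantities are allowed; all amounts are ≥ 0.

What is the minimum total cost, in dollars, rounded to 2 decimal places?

Set it up as a linear program. Let x1 = kg of cast iron scrap, x2 = kg of steel scrap, x3 = kg of scrap grade C.
min 0.45x1 + 0.49x2 + 0.34x3 s.t.:
  22x1 + 3x2 + 4x3 ≥ 54   (silicon)
  6x1 + 7x2 + 8x3 ≥ 20   (manganese)
  35.7x1 + 2.4x2 + 4.5x3 ≥ 33.3   (carbon)
  x1, x2, x3 ≥ 0.
The minimum-cost mix takes nothing from steel scrap — only cast iron scrap, scrap grade C. The silicon and manganese requirements are met with equality.
So cast iron scrap = 2.316 kg, scrap grade C = 0.7632 kg.
Total cost: 0.45·2.316 + 0.34·0.7632 = 1.3017.

$1.30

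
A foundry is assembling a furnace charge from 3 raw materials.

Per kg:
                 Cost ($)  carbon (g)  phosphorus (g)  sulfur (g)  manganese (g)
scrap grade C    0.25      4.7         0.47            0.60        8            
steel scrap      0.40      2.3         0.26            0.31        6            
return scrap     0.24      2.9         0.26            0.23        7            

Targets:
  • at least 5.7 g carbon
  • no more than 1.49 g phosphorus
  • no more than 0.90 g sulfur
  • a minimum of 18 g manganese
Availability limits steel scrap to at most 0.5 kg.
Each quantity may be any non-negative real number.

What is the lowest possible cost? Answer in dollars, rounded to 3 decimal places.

This is a linear program. Let x1 = kg of scrap grade C, x2 = kg of steel scrap, x3 = kg of return scrap.
min 0.25x1 + 0.4x2 + 0.24x3 with:
  4.7x1 + 2.3x2 + 2.9x3 ≥ 5.7   (carbon)
  0.47x1 + 0.26x2 + 0.26x3 ≤ 1.49   (phosphorus)
  0.6x1 + 0.31x2 + 0.23x3 ≤ 0.9   (sulfur)
  8x1 + 6x2 + 7x3 ≥ 18   (manganese)
  x2 ≤ 0.5
  x1, x2, x3 ≥ 0.
The optimal basis is {scrap grade C, return scrap}; steel scrap drops out. The sulfur and manganese requirements are met with equality.
That vertex is x1 = 0.9153, x3 = 1.525.
Total cost: 0.25·0.9153 + 0.24·1.525 = 0.59483.

$0.595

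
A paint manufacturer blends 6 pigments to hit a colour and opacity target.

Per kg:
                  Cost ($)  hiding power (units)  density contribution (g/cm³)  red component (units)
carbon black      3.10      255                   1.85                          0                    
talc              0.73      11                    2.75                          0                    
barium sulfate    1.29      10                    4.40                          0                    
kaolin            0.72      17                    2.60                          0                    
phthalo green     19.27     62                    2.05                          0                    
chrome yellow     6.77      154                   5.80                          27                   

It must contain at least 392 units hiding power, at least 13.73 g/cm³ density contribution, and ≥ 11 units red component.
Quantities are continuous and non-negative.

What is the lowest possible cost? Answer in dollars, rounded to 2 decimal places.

Let x1 = kg of carbon black, x2 = kg of talc, x3 = kg of barium sulfate, x4 = kg of kaolin, x5 = kg of phthalo green, x6 = kg of chrome yellow.
Minimize 3.1x1 + 0.73x2 + 1.29x3 + 0.72x4 + 19.27x5 + 6.77x6 s.t.:
  255x1 + 11x2 + 10x3 + 17x4 + 62x5 + 154x6 ≥ 392   (hiding power)
  1.85x1 + 2.75x2 + 4.4x3 + 2.6x4 + 2.05x5 + 5.8x6 ≥ 13.73   (density contribution)
  27x6 ≥ 11   (red component)
  x1, x2, x3, x4, x5, x6 ≥ 0.
The cheapest feasible vertex uses only carbon black, kaolin, chrome yellow; talc, barium sulfate, phthalo green are not used. Binding constraints: hiding power, density contribution, red component.
Solving gives x1 = 1.05, x4 = 3.625, x6 = 0.4074.
Hence cost = 3.1·1.05 + 0.72·3.625 + 6.77·0.4074 = $8.6231.

$8.62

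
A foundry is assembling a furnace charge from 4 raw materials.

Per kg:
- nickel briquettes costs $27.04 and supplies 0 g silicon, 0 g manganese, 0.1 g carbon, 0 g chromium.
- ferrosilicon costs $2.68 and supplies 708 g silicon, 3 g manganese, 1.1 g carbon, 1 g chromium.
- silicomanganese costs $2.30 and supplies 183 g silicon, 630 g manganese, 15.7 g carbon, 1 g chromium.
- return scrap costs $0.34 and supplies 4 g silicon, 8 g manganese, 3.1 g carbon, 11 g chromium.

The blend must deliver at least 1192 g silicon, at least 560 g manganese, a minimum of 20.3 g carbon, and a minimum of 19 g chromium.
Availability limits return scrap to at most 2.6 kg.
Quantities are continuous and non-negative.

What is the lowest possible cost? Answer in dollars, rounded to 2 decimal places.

Treat it as an LP. Let x1 = kg of nickel briquettes, x2 = kg of ferrosilicon, x3 = kg of silicomanganese, x4 = kg of return scrap.
Minimize 27.04x1 + 2.68x2 + 2.3x3 + 0.34x4 s.t.:
  708x2 + 183x3 + 4x4 ≥ 1192   (silicon)
  3x2 + 630x3 + 8x4 ≥ 560   (manganese)
  0.1x1 + 1.1x2 + 15.7x3 + 3.1x4 ≥ 20.3   (carbon)
  1x2 + 1x3 + 11x4 ≥ 19   (chromium)
  x4 ≤ 2.6
  x1, x2, x3, x4 ≥ 0.
At the optimum only ferrosilicon, silicomanganese, return scrap are positive (nickel briquettes = 0). Binding constraints: silicon, carbon, chromium.
Optimal quantities: ferrosilicon = 1.444 kg, silicomanganese = 0.8927 kg, return scrap = 1.515 kg.
Objective = 2.68·1.444 + 2.3·0.8927 + 0.34·1.515 = 6.4382.

$6.44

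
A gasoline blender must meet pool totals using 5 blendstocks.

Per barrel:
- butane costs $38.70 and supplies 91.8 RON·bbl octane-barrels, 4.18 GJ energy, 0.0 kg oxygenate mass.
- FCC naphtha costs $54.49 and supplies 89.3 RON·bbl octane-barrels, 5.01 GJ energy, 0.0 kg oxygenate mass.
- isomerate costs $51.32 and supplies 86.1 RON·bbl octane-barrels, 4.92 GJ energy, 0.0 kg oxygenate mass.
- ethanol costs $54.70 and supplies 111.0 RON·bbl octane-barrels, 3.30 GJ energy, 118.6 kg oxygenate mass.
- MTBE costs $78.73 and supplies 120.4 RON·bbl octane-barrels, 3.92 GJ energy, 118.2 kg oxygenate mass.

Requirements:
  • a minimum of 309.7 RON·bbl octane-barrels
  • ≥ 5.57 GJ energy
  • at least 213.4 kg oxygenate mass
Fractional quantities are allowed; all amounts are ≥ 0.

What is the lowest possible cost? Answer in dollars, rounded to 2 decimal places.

$144.79

Let x1 = barrels of butane, x2 = barrels of FCC naphtha, x3 = barrels of isomerate, x4 = barrels of ethanol, x5 = barrels of MTBE.
Minimize 38.7x1 + 54.49x2 + 51.32x3 + 54.7x4 + 78.73x5 s.t.:
  91.8x1 + 89.3x2 + 86.1x3 + 111x4 + 120.4x5 ≥ 309.7   (octane-barrels)
  4.18x1 + 5.01x2 + 4.92x3 + 3.3x4 + 3.92x5 ≥ 5.57   (energy)
  118.6x4 + 118.2x5 ≥ 213.4   (oxygenate mass)
  x1, x2, x3, x4, x5 ≥ 0.
At the optimum only butane, ethanol are positive (FCC naphtha, isomerate, MTBE = 0). The octane-barrels and oxygenate mass requirements are met with equality.
That vertex is x1 = 1.19798, x4 = 1.79933.
Objective = 38.7·1.19798 + 54.7·1.79933 = 144.7852.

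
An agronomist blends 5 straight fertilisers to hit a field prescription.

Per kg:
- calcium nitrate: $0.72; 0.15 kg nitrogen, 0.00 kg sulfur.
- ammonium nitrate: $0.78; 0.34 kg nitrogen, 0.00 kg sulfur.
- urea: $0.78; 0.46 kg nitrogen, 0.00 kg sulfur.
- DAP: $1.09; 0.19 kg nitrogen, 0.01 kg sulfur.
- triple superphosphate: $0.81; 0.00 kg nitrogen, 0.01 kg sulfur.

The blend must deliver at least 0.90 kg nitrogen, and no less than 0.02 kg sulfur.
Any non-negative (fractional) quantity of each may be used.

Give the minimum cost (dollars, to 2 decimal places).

$3.06

Let x1 = kg of calcium nitrate, x2 = kg of ammonium nitrate, x3 = kg of urea, x4 = kg of DAP, x5 = kg of triple superphosphate.
min 0.72x1 + 0.78x2 + 0.78x3 + 1.09x4 + 0.81x5 s.t.:
  0.15x1 + 0.34x2 + 0.46x3 + 0.19x4 ≥ 0.9   (nitrogen)
  0.01x4 + 0.01x5 ≥ 0.02   (sulfur)
  x1, x2, x3, x4, x5 ≥ 0.
The cheapest feasible vertex uses only urea, DAP; calcium nitrate, ammonium nitrate, triple superphosphate are not used. Binding constraints: nitrogen and sulfur.
Solving gives x3 = 1.13, x4 = 2.
Cost = 0.78·1.13 + 1.09·2 = 3.0614.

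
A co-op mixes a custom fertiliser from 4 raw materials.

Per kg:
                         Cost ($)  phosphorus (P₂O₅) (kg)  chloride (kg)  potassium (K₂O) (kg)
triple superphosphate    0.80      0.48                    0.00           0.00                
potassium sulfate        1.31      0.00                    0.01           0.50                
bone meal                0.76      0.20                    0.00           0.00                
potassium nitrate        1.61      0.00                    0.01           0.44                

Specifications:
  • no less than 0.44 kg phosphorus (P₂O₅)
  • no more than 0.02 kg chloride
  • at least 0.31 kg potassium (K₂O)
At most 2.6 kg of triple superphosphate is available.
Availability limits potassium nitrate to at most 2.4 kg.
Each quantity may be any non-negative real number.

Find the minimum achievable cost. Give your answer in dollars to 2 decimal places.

Set it up as a linear program. Let x1 = kg of triple superphosphate, x2 = kg of potassium sulfate, x3 = kg of bone meal, x4 = kg of potassium nitrate.
Minimise 0.8x1 + 1.31x2 + 0.76x3 + 1.61x4 s.t.:
  0.48x1 + 0.2x3 ≥ 0.44   (phosphorus (P₂O₅))
  0.01x2 + 0.01x4 ≤ 0.02   (chloride)
  0.5x2 + 0.44x4 ≥ 0.31   (potassium (K₂O))
  x1 ≤ 2.6
  x4 ≤ 2.4
  x1, x2, x3, x4 ≥ 0.
At the optimum only triple superphosphate, potassium sulfate are positive (bone meal, potassium nitrate = 0). Binding constraints: phosphorus (P₂O₅) and potassium (K₂O).
Optimal quantities: triple superphosphate = 0.9167 kg, potassium sulfate = 0.62 kg.
Cost = 0.8·0.9167 + 1.31·0.62 = 1.5456.

$1.55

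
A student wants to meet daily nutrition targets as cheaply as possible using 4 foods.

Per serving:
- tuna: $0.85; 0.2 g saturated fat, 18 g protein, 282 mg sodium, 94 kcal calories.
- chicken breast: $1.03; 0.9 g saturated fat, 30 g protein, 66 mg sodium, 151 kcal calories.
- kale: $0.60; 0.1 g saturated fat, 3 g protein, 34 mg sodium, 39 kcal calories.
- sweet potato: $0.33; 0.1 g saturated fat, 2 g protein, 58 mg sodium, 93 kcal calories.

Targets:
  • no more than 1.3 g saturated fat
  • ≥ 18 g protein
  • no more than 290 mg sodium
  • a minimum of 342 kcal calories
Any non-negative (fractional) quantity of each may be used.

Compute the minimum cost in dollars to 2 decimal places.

Set it up as a linear program. Let x1 = servings of tuna, x2 = servings of chicken breast, x3 = servings of kale, x4 = servings of sweet potato.
Minimize 0.85x1 + 1.03x2 + 0.6x3 + 0.33x4 with:
  0.2x1 + 0.9x2 + 0.1x3 + 0.1x4 ≤ 1.3   (saturated fat)
  18x1 + 30x2 + 3x3 + 2x4 ≥ 18   (protein)
  282x1 + 66x2 + 34x3 + 58x4 ≤ 290   (sodium)
  94x1 + 151x2 + 39x3 + 93x4 ≥ 342   (calories)
  x1, x2, x3, x4 ≥ 0.
The minimum-cost mix takes nothing from tuna, kale — only chicken breast, sweet potato. Binding constraints: protein and calories.
Optimal quantities: chicken breast = 0.3979 servings, sweet potato = 3.031 servings.
Hence cost = 1.03·0.3979 + 0.33·3.031 = $1.4101.

$1.41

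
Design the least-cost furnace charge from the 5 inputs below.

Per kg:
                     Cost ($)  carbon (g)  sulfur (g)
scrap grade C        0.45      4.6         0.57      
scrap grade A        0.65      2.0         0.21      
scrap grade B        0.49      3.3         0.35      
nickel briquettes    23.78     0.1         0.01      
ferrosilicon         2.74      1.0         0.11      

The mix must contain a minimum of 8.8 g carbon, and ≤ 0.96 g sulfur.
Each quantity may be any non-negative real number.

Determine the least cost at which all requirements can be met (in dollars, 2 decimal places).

$1.23

Let x1 = kg of scrap grade C, x2 = kg of scrap grade A, x3 = kg of scrap grade B, x4 = kg of nickel briquettes, x5 = kg of ferrosilicon.
Minimize 0.45x1 + 0.65x2 + 0.49x3 + 23.78x4 + 2.74x5 s.t.:
  4.6x1 + 2x2 + 3.3x3 + 0.1x4 + 1x5 ≥ 8.8   (carbon)
  0.57x1 + 0.21x2 + 0.35x3 + 0.01x4 + 0.11x5 ≤ 0.96   (sulfur)
  x1, x2, x3, x4, x5 ≥ 0.
At the optimum only scrap grade C, scrap grade B are positive (scrap grade A, nickel briquettes, ferrosilicon = 0). The carbon and sulfur requirements are met with equality.
That vertex is x1 = 0.3247, x3 = 2.214.
Hence cost = 0.45·0.3247 + 0.49·2.214 = $1.2310.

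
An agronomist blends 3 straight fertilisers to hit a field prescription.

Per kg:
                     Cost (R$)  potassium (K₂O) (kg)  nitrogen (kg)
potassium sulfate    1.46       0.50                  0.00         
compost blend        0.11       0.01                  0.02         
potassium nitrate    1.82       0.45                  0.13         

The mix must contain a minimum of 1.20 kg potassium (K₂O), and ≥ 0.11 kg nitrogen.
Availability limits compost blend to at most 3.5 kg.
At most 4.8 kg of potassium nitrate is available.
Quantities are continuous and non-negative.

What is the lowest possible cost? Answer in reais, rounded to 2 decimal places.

R$3.93

Let x1 = kg of potassium sulfate, x2 = kg of compost blend, x3 = kg of potassium nitrate.
Minimize 1.46x1 + 0.11x2 + 1.82x3 s.t.:
  0.5x1 + 0.01x2 + 0.45x3 ≥ 1.2   (potassium (K₂O))
  0.02x2 + 0.13x3 ≥ 0.11   (nitrogen)
  x2 ≤ 3.5
  x3 ≤ 4.8
  x1, x2, x3 ≥ 0.
The cheapest feasible vertex uses only potassium sulfate, potassium nitrate; compost blend is not used. The potassium (K₂O) and nitrogen requirements are met with equality.
That vertex is x1 = 1.638, x3 = 0.8462.
Hence cost = 1.46·1.638 + 1.82·0.8462 = R$3.9316.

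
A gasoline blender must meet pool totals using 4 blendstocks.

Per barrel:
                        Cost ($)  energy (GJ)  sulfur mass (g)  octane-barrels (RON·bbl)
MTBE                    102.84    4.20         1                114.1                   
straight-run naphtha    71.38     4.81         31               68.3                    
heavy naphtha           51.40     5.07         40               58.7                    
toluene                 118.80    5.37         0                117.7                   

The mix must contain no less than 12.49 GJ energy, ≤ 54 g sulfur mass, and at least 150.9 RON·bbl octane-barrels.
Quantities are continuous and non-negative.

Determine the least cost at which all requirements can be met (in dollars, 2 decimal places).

Let x1 = barrels of MTBE, x2 = barrels of straight-run naphtha, x3 = barrels of heavy naphtha, x4 = barrels of toluene.
Minimise 102.84x1 + 71.38x2 + 51.4x3 + 118.8x4 s.t.:
  4.2x1 + 4.81x2 + 5.07x3 + 5.37x4 ≥ 12.49   (energy)
  1x1 + 31x2 + 40x3 ≤ 54   (sulfur mass)
  114.1x1 + 68.3x2 + 58.7x3 + 117.7x4 ≥ 150.9   (octane-barrels)
  x1, x2, x3, x4 ≥ 0.
At the optimum only heavy naphtha, toluene are positive (MTBE, straight-run naphtha = 0). There the energy and sulfur mass constraints are tight.
So heavy naphtha = 1.35 barrels, toluene = 1.0513 barrels.
Cost = 51.4·1.35 + 118.8·1.0513 = 194.2844.

$194.28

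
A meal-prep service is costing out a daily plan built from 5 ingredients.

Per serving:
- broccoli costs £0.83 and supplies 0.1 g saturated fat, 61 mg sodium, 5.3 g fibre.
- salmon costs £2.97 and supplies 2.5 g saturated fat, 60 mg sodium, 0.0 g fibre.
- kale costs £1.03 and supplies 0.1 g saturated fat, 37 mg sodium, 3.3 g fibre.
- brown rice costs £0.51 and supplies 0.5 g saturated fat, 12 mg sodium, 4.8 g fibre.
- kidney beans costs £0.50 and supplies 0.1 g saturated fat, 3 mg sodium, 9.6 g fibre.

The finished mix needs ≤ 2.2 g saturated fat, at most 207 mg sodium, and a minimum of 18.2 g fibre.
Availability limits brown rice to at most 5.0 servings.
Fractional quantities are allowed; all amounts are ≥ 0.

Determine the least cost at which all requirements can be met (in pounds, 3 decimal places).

This is a linear program. Let x1 = servings of broccoli, x2 = servings of salmon, x3 = servings of kale, x4 = servings of brown rice, x5 = servings of kidney beans.
min 0.83x1 + 2.97x2 + 1.03x3 + 0.51x4 + 0.5x5 subject to:
  0.1x1 + 2.5x2 + 0.1x3 + 0.5x4 + 0.1x5 ≤ 2.2   (saturated fat)
  61x1 + 60x2 + 37x3 + 12x4 + 3x5 ≤ 207   (sodium)
  5.3x1 + 3.3x3 + 4.8x4 + 9.6x5 ≥ 18.2   (fibre)
  x4 ≤ 5
  x1, x2, x3, x4, x5 ≥ 0.
The cheapest feasible vertex uses only kidney beans; broccoli, salmon, kale, brown rice are not used. Binding constraint: fibre.
That vertex is x5 = 1.896.
Cost = 0.5·1.896 = 0.94800.

£0.948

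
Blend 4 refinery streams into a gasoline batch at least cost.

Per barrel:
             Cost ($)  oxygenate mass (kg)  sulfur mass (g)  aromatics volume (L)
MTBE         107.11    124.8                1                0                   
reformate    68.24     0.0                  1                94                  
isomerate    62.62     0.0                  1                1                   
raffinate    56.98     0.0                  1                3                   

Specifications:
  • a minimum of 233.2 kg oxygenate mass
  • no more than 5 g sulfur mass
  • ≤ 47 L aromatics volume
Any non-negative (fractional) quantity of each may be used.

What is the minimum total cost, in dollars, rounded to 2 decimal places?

Treat it as an LP. Let x1 = barrels of MTBE, x2 = barrels of reformate, x3 = barrels of isomerate, x4 = barrels of raffinate.
Minimise 107.11x1 + 68.24x2 + 62.62x3 + 56.98x4 s.t.:
  124.8x1 ≥ 233.2   (oxygenate mass)
  1x1 + 1x2 + 1x3 + 1x4 ≤ 5   (sulfur mass)
  94x2 + 1x3 + 3x4 ≤ 47   (aromatics volume)
  x1, x2, x3, x4 ≥ 0.
At the optimum only MTBE is positive (reformate, isomerate, raffinate = 0). Binding constraint: oxygenate mass.
That vertex is x1 = 1.86859.
Objective = 107.11·1.86859 = 200.1447.

$200.14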